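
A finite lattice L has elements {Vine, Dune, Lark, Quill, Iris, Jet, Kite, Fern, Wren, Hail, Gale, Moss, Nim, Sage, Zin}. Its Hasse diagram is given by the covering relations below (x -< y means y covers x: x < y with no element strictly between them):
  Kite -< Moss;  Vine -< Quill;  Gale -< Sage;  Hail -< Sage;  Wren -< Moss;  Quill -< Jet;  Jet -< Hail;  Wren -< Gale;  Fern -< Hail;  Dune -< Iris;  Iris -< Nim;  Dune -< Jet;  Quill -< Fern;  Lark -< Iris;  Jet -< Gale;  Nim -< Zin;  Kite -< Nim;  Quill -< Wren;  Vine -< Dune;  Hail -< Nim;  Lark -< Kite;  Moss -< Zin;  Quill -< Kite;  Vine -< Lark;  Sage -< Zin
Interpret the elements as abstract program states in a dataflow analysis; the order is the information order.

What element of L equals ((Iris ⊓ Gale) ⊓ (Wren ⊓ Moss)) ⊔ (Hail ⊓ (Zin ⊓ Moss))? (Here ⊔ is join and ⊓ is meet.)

Quill

Iris ∧ Gale = Dune
Wren ∧ Moss = Wren
Dune ∧ Wren = Vine
Zin ∧ Moss = Moss
Hail ∧ Moss = Quill
Vine ∨ Quill = Quill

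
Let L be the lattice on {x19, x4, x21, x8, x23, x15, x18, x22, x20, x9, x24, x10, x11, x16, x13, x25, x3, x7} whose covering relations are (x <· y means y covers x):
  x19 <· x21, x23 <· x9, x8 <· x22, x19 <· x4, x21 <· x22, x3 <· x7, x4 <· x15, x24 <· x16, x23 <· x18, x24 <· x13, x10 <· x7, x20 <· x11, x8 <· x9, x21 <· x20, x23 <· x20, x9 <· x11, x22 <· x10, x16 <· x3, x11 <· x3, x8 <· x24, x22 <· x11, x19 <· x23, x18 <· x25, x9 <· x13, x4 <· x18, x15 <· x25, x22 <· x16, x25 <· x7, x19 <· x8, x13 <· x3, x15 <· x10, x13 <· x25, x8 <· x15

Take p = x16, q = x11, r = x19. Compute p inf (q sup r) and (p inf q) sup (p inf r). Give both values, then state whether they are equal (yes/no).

q sup r = x11, so p inf (q sup r) = x16 inf x11 = x22.
p inf q = x22 and p inf r = x19, so (p inf q) sup (p inf r) = x22 sup x19 = x22.
Equal: yes.

x22; x22; yes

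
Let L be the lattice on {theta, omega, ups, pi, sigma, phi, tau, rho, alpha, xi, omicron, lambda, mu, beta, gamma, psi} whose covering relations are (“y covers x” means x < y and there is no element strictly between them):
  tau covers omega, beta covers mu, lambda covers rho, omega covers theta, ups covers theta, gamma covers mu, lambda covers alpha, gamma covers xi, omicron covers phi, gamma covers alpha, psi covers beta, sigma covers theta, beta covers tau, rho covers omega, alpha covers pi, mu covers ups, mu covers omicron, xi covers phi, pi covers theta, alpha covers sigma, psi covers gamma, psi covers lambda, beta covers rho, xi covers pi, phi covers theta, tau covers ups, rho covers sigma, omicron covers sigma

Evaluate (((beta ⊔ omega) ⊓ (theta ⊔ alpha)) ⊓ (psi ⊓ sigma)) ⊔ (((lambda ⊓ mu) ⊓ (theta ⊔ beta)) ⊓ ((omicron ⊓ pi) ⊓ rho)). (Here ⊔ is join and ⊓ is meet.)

sigma

beta ∨ omega = beta
theta ∨ alpha = alpha
beta ∧ alpha = sigma
psi ∧ sigma = sigma
sigma ∧ sigma = sigma
lambda ∧ mu = sigma
theta ∨ beta = beta
sigma ∧ beta = sigma
omicron ∧ pi = theta
theta ∧ rho = theta
sigma ∧ theta = theta
sigma ∨ theta = sigma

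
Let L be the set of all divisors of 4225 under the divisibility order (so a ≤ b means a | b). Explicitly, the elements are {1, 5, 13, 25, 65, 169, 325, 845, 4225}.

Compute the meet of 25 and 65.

In the divisibility order, the meet is the greatest common divisor: gcd(25, 65) = 5.

5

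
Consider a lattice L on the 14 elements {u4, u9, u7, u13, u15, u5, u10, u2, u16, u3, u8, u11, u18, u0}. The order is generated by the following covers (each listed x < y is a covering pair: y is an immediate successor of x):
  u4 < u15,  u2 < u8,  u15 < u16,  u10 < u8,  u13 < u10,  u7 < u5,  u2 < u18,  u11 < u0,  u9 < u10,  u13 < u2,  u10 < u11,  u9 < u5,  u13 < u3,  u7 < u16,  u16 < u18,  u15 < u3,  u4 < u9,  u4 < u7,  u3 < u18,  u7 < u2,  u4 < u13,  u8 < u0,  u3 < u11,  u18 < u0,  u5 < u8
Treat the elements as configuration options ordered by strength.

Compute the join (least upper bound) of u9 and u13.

u10

Common upper bounds of {u9, u13}: u0, u10, u11, u8.
The least among these is u10.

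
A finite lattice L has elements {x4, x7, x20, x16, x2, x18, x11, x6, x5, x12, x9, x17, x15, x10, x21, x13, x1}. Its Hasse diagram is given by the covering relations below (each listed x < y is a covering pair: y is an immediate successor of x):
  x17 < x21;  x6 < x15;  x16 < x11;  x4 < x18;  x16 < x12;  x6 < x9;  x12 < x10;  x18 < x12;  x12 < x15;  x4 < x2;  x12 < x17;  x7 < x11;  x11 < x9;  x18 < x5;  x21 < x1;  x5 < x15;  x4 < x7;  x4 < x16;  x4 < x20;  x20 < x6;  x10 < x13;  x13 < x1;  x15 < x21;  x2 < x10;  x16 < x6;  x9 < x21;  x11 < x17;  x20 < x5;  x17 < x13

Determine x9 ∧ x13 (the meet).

Common lower bounds of {x9, x13}: x11, x16, x4, x7.
The greatest among these is x11.

x11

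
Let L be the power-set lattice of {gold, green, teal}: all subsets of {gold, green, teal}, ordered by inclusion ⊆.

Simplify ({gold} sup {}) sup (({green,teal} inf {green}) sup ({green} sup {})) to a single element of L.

{gold,green}

{gold} ∨ {} = {gold}
{green,teal} ∧ {green} = {green}
{green} ∨ {} = {green}
{green} ∨ {green} = {green}
{gold} ∨ {green} = {gold,green}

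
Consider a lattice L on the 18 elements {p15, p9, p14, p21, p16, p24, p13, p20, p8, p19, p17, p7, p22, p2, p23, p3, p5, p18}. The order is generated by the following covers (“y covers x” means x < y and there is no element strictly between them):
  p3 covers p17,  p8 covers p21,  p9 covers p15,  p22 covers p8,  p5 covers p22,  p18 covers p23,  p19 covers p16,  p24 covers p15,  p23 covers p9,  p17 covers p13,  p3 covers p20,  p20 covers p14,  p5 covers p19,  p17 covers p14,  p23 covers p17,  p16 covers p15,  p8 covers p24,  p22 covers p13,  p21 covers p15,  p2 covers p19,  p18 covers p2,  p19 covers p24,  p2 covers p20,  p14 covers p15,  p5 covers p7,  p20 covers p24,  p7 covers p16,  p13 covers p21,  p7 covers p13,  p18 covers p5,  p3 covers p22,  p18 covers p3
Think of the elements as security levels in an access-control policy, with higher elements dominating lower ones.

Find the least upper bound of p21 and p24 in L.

p8

Common upper bounds of {p21, p24}: p18, p22, p3, p5, p8.
The least among these is p8.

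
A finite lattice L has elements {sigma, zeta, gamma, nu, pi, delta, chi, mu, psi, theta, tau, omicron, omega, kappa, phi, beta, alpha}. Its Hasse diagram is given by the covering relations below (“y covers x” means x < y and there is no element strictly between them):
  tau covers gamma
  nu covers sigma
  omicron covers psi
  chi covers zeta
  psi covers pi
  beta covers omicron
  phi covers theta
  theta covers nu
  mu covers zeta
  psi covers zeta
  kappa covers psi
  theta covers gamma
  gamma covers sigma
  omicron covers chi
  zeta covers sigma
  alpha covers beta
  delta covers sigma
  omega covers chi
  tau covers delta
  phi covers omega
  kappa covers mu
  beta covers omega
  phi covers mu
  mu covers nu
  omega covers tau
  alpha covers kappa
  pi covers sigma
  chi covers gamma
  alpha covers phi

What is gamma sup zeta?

chi

Common upper bounds of {gamma, zeta}: alpha, beta, chi, omega, omicron, phi.
The least among these is chi.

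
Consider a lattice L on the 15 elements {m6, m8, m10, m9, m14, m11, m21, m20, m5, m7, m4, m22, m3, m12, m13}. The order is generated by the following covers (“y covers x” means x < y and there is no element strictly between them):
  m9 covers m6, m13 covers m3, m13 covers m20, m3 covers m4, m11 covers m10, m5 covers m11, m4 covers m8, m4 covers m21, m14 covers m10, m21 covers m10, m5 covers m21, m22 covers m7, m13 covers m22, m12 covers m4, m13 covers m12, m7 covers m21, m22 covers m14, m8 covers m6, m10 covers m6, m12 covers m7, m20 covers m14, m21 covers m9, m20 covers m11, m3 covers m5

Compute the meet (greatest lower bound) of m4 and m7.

Common lower bounds of {m4, m7}: m10, m21, m6, m9.
The greatest among these is m21.

m21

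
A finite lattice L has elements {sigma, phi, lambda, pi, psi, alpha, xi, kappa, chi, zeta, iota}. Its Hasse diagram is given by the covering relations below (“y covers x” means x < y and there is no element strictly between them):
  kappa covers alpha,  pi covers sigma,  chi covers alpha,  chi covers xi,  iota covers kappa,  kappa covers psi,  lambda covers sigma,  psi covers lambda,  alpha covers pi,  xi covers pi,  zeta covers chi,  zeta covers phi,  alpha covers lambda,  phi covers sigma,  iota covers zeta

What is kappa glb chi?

alpha

Common lower bounds of {kappa, chi}: alpha, lambda, pi, sigma.
The greatest among these is alpha.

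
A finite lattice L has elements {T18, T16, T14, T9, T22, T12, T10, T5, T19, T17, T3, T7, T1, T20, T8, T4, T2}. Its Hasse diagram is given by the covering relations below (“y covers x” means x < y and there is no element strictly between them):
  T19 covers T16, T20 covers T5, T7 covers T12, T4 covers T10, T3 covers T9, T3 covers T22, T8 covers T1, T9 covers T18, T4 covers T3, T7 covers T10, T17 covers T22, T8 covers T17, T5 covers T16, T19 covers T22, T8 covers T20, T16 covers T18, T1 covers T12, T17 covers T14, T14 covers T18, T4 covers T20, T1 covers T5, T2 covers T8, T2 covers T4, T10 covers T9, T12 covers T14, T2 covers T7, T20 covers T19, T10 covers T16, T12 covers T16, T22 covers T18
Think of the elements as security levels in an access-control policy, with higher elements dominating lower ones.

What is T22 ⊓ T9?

Common lower bounds of {T22, T9}: T18.
The greatest among these is T18.

T18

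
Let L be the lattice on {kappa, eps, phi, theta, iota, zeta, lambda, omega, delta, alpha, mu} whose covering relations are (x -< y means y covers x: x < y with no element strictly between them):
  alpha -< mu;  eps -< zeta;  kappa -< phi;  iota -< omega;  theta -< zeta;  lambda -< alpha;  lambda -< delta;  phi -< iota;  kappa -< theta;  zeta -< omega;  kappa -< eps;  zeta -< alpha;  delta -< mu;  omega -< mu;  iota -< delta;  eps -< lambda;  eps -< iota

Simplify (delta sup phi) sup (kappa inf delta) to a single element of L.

delta ∨ phi = delta
kappa ∧ delta = kappa
delta ∨ kappa = delta

delta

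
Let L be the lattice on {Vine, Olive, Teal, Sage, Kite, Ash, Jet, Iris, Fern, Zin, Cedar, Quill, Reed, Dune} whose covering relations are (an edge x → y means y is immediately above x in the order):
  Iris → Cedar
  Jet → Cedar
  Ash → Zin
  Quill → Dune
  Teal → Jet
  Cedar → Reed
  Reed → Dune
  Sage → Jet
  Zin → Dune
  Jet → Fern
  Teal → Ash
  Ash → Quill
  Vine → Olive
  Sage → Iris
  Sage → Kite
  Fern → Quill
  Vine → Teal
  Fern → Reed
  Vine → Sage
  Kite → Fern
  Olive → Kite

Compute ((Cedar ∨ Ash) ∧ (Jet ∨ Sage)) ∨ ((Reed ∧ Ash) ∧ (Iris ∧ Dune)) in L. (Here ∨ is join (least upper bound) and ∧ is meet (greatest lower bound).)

Jet

Cedar ∨ Ash = Dune
Jet ∨ Sage = Jet
Dune ∧ Jet = Jet
Reed ∧ Ash = Teal
Iris ∧ Dune = Iris
Teal ∧ Iris = Vine
Jet ∨ Vine = Jet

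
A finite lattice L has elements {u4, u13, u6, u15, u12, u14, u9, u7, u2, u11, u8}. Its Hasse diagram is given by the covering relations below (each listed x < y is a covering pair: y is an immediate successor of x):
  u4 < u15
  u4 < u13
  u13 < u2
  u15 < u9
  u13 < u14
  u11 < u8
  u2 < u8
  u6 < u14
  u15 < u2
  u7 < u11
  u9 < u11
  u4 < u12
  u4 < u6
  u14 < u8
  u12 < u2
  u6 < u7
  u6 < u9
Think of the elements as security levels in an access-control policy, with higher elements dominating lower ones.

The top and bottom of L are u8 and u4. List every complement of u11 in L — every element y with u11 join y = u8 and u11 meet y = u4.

u12, u13

Need y with u11 ∨ y = u8 and u11 ∧ y = u4.
Checking each element gives: u12, u13.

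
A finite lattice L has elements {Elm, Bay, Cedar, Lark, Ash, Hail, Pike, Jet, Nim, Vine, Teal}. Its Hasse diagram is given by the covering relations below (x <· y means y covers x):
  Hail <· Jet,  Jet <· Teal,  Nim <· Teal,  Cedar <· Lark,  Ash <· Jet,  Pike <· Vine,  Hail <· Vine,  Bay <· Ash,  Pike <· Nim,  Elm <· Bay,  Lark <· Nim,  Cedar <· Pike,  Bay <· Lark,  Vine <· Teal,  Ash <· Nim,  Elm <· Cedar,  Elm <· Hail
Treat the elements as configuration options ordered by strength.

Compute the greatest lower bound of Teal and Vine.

Common lower bounds of {Teal, Vine}: Cedar, Elm, Hail, Pike, Vine.
The greatest among these is Vine.

Vine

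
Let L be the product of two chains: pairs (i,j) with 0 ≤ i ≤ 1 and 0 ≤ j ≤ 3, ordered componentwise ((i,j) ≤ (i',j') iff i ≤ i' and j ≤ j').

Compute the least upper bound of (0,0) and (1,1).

In a product of chains, the join is componentwise max, giving (1,1).

(1,1)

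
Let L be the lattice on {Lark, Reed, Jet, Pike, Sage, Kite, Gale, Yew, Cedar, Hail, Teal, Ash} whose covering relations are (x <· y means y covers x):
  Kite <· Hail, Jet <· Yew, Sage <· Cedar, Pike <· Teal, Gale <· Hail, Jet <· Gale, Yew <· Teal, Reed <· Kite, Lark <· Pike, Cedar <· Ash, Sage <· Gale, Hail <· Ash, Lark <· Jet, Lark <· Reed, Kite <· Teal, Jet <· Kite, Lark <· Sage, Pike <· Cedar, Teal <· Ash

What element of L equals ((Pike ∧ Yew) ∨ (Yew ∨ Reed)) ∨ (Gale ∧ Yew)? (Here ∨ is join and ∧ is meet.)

Pike ∧ Yew = Lark
Yew ∨ Reed = Teal
Lark ∨ Teal = Teal
Gale ∧ Yew = Jet
Teal ∨ Jet = Teal

Teal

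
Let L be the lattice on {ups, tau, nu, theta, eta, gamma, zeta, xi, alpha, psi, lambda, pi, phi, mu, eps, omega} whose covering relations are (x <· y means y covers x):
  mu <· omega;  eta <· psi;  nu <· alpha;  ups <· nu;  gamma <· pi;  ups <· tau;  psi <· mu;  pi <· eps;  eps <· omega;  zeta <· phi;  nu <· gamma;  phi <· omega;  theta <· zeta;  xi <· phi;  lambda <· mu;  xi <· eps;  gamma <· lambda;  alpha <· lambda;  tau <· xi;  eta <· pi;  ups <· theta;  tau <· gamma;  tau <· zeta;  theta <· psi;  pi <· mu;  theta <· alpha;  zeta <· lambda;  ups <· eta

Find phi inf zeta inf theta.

Common lower bounds of {phi, zeta, theta}: theta, ups.
The greatest among these is theta.

theta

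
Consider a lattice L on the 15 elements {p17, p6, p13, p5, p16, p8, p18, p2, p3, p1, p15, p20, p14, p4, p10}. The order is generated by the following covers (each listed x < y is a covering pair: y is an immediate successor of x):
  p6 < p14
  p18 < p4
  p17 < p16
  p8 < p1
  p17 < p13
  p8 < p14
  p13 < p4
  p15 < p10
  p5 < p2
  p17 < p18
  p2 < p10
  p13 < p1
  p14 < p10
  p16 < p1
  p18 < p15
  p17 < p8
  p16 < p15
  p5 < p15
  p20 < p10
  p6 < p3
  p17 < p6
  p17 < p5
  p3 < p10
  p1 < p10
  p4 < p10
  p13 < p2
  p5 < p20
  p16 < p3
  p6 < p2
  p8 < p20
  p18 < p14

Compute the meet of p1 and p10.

Common lower bounds of {p1, p10}: p1, p13, p16, p17, p8.
The greatest among these is p1.

p1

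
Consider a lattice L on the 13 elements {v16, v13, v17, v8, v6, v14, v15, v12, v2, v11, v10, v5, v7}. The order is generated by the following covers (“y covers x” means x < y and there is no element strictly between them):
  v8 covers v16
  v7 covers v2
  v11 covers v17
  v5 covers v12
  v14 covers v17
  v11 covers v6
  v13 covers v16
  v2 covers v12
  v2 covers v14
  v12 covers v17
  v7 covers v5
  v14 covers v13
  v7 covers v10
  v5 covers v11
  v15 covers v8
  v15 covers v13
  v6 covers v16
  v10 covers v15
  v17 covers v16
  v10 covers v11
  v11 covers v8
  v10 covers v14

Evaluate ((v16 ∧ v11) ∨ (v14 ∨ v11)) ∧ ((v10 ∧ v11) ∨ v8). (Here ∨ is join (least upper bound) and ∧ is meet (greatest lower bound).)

v16 ∧ v11 = v16
v14 ∨ v11 = v10
v16 ∨ v10 = v10
v10 ∧ v11 = v11
v11 ∨ v8 = v11
v10 ∧ v11 = v11

v11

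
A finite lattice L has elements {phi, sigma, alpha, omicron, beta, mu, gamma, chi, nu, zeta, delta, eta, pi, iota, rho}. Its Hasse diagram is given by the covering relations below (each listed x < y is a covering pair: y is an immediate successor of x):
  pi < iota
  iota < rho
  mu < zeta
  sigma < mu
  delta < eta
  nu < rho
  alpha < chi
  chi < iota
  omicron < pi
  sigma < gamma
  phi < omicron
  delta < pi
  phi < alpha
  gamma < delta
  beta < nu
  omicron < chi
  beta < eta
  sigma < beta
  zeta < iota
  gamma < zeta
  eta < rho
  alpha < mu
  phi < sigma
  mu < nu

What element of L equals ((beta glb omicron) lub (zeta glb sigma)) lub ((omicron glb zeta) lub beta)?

beta

beta ∧ omicron = phi
zeta ∧ sigma = sigma
phi ∨ sigma = sigma
omicron ∧ zeta = phi
phi ∨ beta = beta
sigma ∨ beta = beta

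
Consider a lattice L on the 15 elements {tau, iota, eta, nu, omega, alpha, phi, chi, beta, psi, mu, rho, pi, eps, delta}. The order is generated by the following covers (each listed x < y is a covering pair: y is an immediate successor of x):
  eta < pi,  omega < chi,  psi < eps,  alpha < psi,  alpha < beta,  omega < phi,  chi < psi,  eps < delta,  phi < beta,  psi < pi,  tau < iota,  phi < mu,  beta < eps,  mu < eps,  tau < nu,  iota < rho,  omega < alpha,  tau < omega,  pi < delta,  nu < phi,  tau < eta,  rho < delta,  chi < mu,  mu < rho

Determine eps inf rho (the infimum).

Common lower bounds of {eps, rho}: chi, mu, nu, omega, phi, tau.
The greatest among these is mu.

mu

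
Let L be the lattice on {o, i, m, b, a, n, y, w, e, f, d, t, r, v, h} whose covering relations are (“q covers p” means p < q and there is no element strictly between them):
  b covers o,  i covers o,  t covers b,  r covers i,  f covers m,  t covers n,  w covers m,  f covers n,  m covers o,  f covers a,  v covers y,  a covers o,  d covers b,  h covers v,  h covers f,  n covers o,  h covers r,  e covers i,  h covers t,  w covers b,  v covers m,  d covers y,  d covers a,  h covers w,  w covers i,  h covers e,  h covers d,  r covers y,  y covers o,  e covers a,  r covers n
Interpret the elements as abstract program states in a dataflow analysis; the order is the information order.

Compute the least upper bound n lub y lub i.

Common upper bounds of {n, y, i}: h, r.
The least among these is r.

r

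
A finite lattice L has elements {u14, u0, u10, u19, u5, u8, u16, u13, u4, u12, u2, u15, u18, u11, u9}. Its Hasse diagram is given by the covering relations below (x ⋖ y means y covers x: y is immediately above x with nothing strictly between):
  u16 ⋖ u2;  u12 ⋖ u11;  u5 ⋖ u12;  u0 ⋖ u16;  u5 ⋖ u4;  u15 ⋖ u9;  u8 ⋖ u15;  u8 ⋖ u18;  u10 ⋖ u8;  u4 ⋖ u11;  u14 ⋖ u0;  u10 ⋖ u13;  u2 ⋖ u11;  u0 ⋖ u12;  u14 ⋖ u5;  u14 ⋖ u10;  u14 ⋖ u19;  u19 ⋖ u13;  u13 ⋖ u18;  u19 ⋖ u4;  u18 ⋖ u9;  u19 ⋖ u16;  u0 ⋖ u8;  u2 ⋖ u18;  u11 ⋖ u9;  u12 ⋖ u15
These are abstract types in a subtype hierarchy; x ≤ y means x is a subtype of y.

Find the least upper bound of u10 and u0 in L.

Common upper bounds of {u10, u0}: u15, u18, u8, u9.
The least among these is u8.

u8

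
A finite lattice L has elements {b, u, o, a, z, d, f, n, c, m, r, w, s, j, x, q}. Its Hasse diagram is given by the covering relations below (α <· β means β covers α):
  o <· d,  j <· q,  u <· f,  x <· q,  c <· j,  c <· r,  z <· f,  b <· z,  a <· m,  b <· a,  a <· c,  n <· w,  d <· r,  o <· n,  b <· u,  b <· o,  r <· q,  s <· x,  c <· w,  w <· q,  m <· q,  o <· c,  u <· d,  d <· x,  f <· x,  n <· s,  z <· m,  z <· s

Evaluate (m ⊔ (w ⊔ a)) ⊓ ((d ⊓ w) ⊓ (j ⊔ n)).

w ∨ a = w
m ∨ w = q
d ∧ w = o
j ∨ n = q
o ∧ q = o
q ∧ o = o

o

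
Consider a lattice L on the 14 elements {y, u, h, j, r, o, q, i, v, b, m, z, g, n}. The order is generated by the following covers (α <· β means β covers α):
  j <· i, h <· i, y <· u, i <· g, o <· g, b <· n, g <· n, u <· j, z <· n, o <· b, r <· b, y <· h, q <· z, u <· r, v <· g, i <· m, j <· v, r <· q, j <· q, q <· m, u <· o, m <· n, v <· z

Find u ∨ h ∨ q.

m

Common upper bounds of {u, h, q}: m, n.
The least among these is m.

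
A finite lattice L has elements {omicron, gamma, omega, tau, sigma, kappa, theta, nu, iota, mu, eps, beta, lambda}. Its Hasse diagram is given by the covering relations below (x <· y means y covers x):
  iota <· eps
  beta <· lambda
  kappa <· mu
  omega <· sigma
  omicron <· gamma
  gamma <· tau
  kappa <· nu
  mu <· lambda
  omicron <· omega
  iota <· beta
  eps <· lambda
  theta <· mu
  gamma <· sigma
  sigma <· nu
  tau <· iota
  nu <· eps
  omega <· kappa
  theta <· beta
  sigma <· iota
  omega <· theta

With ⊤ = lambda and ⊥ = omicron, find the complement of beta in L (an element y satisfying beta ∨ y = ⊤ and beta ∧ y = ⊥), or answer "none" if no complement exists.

none

For every candidate y, either beta ∨ y ≠ lambda or beta ∧ y ≠ omicron; no complement exists.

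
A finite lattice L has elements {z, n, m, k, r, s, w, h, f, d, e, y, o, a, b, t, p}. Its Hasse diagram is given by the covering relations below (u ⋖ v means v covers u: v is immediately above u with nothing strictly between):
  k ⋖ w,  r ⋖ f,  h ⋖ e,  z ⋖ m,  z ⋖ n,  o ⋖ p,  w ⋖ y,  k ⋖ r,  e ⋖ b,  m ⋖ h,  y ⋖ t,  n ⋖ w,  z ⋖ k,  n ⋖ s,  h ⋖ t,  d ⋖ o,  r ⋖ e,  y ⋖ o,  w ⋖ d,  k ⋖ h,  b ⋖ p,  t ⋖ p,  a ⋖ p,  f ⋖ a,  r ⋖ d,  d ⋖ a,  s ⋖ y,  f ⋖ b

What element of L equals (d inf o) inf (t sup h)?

w

d ∧ o = d
t ∨ h = t
d ∧ t = w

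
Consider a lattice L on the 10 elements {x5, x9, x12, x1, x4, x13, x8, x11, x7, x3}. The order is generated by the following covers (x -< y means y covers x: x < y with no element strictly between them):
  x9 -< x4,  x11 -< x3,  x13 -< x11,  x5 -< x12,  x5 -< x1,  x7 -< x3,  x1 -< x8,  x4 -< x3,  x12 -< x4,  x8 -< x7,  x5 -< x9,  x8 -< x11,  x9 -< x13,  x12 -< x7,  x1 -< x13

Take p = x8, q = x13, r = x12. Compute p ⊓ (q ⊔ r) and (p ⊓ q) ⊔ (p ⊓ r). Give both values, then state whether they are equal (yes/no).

q ⊔ r = x3, so p ⊓ (q ⊔ r) = x8 ⊓ x3 = x8.
p ⊓ q = x1 and p ⊓ r = x5, so (p ⊓ q) ⊔ (p ⊓ r) = x1 ⊔ x5 = x1.
Equal: no.

x8; x1; no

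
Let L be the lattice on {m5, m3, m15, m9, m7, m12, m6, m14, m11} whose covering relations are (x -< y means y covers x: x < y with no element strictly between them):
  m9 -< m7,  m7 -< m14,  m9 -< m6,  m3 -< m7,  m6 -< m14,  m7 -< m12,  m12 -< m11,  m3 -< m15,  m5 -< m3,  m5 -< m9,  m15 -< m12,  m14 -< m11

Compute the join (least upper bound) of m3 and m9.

Common upper bounds of {m3, m9}: m11, m12, m14, m7.
The least among these is m7.

m7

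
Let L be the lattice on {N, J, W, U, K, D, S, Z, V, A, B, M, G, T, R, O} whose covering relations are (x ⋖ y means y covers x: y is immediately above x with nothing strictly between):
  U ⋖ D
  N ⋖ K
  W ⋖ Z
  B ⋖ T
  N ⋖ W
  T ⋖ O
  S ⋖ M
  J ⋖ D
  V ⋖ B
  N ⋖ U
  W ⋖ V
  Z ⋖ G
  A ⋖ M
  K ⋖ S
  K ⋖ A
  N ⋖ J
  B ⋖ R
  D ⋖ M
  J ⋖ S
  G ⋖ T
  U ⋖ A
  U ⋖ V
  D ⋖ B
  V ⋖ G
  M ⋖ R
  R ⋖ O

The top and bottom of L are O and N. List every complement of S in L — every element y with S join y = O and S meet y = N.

Need y with S ∨ y = O and S ∧ y = N.
Checking each element gives: G, Z.

G, Z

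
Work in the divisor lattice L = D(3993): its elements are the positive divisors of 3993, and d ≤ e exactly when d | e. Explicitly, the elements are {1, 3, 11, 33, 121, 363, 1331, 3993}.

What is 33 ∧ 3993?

In the divisibility order, the meet is the greatest common divisor: gcd(33, 3993) = 33.

33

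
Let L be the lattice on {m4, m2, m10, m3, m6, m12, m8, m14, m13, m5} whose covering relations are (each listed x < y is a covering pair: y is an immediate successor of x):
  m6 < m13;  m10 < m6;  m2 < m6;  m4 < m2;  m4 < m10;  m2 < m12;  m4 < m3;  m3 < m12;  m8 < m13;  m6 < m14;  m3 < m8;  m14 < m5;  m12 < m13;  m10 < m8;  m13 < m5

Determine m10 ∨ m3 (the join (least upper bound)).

m8

Common upper bounds of {m10, m3}: m13, m5, m8.
The least among these is m8.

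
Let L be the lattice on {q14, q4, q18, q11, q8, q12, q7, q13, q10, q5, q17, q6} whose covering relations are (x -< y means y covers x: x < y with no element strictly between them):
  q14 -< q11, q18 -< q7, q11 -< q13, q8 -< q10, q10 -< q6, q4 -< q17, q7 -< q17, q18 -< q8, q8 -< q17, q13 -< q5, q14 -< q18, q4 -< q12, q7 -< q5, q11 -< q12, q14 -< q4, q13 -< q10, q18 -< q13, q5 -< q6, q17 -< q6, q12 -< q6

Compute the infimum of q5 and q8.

q18

Common lower bounds of {q5, q8}: q14, q18.
The greatest among these is q18.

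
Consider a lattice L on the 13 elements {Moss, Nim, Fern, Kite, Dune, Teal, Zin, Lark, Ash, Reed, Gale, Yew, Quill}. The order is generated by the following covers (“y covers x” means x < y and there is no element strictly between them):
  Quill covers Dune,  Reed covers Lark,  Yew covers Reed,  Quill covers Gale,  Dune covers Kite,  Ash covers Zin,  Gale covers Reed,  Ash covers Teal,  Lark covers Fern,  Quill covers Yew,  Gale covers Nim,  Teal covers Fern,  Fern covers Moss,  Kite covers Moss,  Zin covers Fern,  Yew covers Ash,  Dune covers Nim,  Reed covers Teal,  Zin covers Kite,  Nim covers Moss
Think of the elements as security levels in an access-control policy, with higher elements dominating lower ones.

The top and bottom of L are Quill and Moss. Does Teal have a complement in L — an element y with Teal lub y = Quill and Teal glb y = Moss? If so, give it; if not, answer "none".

Dune

Need y with Teal ∨ y = Quill and Teal ∧ y = Moss.
Checking each element gives: Dune.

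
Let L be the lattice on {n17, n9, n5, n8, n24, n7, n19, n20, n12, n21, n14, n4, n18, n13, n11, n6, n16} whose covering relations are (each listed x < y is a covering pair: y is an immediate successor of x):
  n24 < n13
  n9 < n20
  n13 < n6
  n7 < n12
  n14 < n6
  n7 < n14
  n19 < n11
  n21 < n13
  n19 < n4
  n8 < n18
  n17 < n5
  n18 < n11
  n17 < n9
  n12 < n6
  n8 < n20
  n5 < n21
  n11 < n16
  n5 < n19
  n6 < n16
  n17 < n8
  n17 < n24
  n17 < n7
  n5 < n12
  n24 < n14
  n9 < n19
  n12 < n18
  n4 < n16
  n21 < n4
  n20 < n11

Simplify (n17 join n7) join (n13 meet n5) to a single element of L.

n12

n17 ∨ n7 = n7
n13 ∧ n5 = n5
n7 ∨ n5 = n12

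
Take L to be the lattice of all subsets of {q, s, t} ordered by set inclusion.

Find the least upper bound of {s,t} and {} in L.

{s,t}

Under ⊆, join is union: {s,t} ∪ {} = {s,t}.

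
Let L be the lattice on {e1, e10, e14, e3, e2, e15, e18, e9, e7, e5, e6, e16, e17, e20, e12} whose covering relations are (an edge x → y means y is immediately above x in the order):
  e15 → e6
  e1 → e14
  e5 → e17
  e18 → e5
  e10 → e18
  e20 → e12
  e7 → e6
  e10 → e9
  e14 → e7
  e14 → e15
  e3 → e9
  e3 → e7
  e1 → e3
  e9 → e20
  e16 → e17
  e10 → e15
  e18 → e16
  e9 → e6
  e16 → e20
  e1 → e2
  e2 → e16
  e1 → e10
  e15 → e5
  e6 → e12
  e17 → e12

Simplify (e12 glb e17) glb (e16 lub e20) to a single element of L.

e16

e12 ∧ e17 = e17
e16 ∨ e20 = e20
e17 ∧ e20 = e16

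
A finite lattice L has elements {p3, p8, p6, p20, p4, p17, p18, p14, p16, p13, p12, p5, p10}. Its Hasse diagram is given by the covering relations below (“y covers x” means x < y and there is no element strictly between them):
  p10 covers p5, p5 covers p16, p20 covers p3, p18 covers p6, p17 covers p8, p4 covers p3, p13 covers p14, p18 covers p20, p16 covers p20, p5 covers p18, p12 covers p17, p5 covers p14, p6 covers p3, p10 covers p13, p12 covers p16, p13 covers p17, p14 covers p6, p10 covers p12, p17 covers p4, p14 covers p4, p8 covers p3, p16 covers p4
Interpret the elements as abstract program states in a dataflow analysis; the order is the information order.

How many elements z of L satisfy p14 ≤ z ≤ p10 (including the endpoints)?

4

The interval [p14, p10] = {p10, p13, p14, p5}, which has 4 elements.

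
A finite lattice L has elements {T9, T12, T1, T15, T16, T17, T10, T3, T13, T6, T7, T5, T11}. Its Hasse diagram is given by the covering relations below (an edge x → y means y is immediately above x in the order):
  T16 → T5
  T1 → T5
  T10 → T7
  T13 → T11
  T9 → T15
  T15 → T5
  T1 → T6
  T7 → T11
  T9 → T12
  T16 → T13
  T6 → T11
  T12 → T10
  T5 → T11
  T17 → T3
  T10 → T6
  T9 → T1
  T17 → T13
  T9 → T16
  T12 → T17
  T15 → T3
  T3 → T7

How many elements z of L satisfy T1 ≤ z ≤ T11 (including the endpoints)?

4

The interval [T1, T11] = {T1, T11, T5, T6}, which has 4 elements.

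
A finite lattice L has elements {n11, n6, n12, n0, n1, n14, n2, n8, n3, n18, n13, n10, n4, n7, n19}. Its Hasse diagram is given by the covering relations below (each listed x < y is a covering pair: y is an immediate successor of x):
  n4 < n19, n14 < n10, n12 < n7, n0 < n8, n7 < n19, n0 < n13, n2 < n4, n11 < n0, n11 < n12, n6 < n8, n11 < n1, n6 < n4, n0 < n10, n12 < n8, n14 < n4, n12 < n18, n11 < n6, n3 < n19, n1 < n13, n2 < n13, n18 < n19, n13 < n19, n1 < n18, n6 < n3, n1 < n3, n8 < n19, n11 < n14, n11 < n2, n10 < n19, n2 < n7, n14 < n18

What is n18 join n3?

n19

Common upper bounds of {n18, n3}: n19.
The least among these is n19.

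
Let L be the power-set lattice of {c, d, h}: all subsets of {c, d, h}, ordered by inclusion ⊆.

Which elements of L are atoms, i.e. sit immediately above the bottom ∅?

{c}, {d}, {h}

The atoms are exactly the elements that cover ∅: {c}, {d}, {h}.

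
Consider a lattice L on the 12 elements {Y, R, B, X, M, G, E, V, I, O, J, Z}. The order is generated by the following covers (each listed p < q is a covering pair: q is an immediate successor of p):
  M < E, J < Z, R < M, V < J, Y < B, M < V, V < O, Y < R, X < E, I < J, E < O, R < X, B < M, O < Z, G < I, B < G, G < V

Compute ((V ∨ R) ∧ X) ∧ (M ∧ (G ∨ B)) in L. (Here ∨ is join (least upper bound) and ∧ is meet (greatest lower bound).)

V ∨ R = V
V ∧ X = R
G ∨ B = G
M ∧ G = B
R ∧ B = Y

Y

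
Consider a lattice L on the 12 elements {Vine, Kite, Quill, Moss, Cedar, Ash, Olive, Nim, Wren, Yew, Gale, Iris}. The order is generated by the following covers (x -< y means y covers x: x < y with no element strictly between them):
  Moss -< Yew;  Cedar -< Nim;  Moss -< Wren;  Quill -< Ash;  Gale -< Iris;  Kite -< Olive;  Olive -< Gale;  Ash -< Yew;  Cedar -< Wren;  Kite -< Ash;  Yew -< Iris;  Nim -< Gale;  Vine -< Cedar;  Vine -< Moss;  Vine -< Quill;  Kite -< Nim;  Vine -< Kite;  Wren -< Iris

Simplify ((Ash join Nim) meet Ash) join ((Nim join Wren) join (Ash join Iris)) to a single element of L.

Iris

Ash ∨ Nim = Iris
Iris ∧ Ash = Ash
Nim ∨ Wren = Iris
Ash ∨ Iris = Iris
Iris ∨ Iris = Iris
Ash ∨ Iris = Iris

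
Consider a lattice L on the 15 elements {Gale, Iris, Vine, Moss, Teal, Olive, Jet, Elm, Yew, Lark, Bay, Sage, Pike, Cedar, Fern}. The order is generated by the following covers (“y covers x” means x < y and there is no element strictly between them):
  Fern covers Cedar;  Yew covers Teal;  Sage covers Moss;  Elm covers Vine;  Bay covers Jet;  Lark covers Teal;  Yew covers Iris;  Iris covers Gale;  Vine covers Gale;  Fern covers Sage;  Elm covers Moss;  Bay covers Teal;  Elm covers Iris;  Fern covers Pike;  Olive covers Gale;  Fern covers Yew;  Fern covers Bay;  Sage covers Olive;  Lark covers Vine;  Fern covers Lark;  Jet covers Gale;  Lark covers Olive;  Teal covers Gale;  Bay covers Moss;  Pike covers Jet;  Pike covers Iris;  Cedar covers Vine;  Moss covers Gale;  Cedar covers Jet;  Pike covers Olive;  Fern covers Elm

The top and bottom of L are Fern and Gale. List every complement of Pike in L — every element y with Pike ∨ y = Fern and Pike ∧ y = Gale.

Need y with Pike ∨ y = Fern and Pike ∧ y = Gale.
Checking each element gives: Moss, Teal, Vine.

Moss, Teal, Vine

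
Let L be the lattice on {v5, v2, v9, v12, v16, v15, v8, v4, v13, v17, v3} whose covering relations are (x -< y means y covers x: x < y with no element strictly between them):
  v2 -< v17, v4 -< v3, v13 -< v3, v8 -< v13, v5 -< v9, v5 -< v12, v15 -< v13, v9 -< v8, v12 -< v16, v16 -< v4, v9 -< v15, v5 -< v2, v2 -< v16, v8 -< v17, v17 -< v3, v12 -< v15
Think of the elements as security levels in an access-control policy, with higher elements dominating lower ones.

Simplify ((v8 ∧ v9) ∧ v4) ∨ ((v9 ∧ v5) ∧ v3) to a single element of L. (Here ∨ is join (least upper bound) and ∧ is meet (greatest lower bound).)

v8 ∧ v9 = v9
v9 ∧ v4 = v5
v9 ∧ v5 = v5
v5 ∧ v3 = v5
v5 ∨ v5 = v5

v5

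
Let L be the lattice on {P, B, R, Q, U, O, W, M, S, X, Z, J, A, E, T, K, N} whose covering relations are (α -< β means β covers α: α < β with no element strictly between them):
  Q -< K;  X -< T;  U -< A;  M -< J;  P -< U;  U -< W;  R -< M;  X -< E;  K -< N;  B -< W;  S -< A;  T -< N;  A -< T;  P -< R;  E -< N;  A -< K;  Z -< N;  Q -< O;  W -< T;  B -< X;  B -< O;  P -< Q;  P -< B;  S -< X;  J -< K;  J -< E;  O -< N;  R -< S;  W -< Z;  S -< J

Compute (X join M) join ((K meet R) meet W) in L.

E

X ∨ M = E
K ∧ R = R
R ∧ W = P
E ∨ P = E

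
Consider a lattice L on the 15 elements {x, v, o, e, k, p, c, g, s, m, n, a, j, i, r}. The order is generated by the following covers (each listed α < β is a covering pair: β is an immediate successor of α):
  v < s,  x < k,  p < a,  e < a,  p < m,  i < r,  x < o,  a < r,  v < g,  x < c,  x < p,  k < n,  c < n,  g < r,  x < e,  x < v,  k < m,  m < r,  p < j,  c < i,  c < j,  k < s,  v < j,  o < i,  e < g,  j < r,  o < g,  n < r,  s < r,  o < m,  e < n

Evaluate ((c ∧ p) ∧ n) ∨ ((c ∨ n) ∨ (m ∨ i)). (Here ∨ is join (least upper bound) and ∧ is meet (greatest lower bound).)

r

c ∧ p = x
x ∧ n = x
c ∨ n = n
m ∨ i = r
n ∨ r = r
x ∨ r = r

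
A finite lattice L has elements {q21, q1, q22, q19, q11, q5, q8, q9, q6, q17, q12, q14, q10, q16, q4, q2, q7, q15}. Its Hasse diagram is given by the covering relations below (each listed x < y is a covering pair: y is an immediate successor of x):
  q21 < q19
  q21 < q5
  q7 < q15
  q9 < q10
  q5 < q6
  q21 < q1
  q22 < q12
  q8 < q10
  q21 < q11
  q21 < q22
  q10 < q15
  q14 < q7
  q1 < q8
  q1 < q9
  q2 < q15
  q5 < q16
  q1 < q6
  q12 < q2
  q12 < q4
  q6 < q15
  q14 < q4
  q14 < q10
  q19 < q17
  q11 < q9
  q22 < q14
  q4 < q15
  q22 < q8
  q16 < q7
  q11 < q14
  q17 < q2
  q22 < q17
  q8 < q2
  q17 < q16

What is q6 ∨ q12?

Common upper bounds of {q6, q12}: q15.
The least among these is q15.

q15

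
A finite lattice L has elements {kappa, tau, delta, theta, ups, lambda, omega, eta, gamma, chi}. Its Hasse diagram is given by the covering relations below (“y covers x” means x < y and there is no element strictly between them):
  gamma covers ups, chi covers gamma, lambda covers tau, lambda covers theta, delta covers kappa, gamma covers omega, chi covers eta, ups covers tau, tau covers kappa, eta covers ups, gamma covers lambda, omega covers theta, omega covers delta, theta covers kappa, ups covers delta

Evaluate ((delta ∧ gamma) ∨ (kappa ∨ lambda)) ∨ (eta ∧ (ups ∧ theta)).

delta ∧ gamma = delta
kappa ∨ lambda = lambda
delta ∨ lambda = gamma
ups ∧ theta = kappa
eta ∧ kappa = kappa
gamma ∨ kappa = gamma

gamma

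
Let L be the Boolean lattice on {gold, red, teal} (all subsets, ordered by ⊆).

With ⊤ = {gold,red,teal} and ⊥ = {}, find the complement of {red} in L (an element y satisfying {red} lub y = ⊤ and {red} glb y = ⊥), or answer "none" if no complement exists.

Need y with {red} ∨ y = {gold,red,teal} and {red} ∧ y = {}.
Checking each element gives: {gold,teal}.

{gold,teal}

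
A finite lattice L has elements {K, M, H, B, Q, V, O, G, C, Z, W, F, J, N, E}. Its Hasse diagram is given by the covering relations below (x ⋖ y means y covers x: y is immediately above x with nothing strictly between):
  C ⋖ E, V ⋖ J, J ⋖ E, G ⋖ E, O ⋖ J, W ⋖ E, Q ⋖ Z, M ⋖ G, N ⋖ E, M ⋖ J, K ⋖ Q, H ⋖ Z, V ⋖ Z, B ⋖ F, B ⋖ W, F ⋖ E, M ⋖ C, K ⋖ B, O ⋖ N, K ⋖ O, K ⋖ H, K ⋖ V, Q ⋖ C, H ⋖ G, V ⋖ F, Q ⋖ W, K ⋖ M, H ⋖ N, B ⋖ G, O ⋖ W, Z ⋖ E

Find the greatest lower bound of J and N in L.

O

Common lower bounds of {J, N}: K, O.
The greatest among these is O.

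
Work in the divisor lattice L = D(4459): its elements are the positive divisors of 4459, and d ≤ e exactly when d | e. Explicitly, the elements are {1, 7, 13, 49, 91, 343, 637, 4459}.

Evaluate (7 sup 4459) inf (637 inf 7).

7

7 ∨ 4459 = 4459
637 ∧ 7 = 7
4459 ∧ 7 = 7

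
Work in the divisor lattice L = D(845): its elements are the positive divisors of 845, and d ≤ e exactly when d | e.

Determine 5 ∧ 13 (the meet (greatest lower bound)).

In the divisibility order, the meet is the greatest common divisor: gcd(5, 13) = 1.

1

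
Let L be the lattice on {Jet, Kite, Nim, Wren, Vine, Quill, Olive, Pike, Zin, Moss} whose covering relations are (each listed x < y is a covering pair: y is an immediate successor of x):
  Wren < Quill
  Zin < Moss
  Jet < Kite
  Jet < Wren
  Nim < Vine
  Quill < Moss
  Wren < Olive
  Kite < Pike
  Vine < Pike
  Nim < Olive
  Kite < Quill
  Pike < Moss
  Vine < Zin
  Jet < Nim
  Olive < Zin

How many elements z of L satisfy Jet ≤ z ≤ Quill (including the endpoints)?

The interval [Jet, Quill] = {Jet, Kite, Quill, Wren}, which has 4 elements.

4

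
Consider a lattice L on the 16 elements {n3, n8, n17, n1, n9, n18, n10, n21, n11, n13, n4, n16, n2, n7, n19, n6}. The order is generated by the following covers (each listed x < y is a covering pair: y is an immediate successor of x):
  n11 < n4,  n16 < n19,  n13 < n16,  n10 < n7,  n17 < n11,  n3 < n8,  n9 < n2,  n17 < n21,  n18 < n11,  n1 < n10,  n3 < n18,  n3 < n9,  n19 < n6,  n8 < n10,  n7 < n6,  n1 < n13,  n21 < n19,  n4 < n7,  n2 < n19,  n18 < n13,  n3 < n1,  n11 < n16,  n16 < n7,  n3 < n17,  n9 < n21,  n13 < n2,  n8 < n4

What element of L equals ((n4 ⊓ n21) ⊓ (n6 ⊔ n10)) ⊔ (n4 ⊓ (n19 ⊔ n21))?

n4 ∧ n21 = n17
n6 ∨ n10 = n6
n17 ∧ n6 = n17
n19 ∨ n21 = n19
n4 ∧ n19 = n11
n17 ∨ n11 = n11

n11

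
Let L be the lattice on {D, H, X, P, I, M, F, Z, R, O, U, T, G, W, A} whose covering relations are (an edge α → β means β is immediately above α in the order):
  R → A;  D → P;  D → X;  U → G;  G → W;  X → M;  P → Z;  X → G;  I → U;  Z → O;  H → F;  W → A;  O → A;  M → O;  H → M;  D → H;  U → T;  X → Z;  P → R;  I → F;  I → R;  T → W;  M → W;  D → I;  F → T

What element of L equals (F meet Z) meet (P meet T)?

F ∧ Z = D
P ∧ T = D
D ∧ D = D

D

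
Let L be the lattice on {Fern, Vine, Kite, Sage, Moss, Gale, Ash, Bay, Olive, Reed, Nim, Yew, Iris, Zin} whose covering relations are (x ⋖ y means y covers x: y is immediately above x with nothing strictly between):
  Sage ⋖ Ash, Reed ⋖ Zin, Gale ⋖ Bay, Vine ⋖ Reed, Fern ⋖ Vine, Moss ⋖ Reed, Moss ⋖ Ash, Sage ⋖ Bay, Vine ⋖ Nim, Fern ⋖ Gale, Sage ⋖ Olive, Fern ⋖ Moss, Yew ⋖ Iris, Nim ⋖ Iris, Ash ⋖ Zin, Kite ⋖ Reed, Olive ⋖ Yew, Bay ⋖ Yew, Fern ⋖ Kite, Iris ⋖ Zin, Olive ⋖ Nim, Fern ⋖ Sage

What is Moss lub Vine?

Common upper bounds of {Moss, Vine}: Reed, Zin.
The least among these is Reed.

Reed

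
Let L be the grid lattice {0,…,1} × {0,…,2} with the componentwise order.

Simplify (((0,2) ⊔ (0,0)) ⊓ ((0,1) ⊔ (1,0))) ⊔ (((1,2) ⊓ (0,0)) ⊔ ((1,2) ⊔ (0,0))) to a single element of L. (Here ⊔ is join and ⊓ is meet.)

(0,2) ∨ (0,0) = (0,2)
(0,1) ∨ (1,0) = (1,1)
(0,2) ∧ (1,1) = (0,1)
(1,2) ∧ (0,0) = (0,0)
(1,2) ∨ (0,0) = (1,2)
(0,0) ∨ (1,2) = (1,2)
(0,1) ∨ (1,2) = (1,2)

(1,2)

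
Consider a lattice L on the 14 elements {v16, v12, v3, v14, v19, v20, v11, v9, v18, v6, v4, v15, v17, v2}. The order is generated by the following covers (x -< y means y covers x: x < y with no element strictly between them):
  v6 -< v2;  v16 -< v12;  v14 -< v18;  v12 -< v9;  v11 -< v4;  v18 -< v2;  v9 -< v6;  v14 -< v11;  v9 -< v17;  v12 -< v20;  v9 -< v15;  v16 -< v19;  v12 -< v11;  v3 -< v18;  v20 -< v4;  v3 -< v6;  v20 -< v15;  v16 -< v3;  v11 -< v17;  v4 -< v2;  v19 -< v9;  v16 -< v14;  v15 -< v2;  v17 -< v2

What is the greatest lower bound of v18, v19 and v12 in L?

Common lower bounds of {v18, v19, v12}: v16.
The greatest among these is v16.

v16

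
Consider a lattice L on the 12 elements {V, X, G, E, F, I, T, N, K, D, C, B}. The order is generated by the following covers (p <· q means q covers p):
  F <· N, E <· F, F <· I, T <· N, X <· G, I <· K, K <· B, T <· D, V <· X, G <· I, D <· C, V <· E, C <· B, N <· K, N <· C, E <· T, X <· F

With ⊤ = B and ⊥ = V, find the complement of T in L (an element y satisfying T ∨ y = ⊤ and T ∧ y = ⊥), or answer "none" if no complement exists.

For every candidate y, either T ∨ y ≠ B or T ∧ y ≠ V; no complement exists.

none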